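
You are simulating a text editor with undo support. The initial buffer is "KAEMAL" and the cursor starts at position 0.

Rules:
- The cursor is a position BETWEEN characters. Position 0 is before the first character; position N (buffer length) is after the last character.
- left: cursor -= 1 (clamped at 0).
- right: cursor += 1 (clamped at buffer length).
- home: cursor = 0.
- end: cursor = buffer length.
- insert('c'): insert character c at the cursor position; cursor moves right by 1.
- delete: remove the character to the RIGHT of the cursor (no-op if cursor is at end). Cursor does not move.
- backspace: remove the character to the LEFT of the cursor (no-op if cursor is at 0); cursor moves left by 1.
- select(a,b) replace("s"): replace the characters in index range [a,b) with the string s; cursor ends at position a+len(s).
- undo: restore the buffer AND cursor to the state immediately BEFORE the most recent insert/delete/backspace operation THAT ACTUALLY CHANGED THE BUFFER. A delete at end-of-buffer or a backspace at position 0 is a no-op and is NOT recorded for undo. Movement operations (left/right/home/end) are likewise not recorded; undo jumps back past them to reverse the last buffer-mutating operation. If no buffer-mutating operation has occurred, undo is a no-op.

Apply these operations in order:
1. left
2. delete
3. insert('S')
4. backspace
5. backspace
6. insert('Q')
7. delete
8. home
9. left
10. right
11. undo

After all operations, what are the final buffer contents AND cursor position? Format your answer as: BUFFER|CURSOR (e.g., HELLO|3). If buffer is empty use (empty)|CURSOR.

Answer: QAEMAL|1

Derivation:
After op 1 (left): buf='KAEMAL' cursor=0
After op 2 (delete): buf='AEMAL' cursor=0
After op 3 (insert('S')): buf='SAEMAL' cursor=1
After op 4 (backspace): buf='AEMAL' cursor=0
After op 5 (backspace): buf='AEMAL' cursor=0
After op 6 (insert('Q')): buf='QAEMAL' cursor=1
After op 7 (delete): buf='QEMAL' cursor=1
After op 8 (home): buf='QEMAL' cursor=0
After op 9 (left): buf='QEMAL' cursor=0
After op 10 (right): buf='QEMAL' cursor=1
After op 11 (undo): buf='QAEMAL' cursor=1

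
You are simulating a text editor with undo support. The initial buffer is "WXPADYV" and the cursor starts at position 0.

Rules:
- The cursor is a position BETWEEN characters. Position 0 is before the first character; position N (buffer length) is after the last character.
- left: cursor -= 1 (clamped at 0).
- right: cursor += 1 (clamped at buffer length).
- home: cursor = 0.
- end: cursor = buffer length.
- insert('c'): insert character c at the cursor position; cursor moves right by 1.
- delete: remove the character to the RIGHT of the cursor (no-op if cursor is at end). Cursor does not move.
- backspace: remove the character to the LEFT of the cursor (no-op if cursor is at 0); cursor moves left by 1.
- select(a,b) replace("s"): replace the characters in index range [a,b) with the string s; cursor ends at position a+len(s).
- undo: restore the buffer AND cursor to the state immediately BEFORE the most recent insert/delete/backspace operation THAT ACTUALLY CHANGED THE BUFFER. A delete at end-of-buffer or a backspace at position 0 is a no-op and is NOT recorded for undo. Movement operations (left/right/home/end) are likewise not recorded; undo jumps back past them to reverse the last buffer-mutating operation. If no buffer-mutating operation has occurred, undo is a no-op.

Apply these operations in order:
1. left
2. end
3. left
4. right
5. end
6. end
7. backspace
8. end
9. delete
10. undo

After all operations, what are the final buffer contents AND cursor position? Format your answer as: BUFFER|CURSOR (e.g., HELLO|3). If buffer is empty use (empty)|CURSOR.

Answer: WXPADYV|7

Derivation:
After op 1 (left): buf='WXPADYV' cursor=0
After op 2 (end): buf='WXPADYV' cursor=7
After op 3 (left): buf='WXPADYV' cursor=6
After op 4 (right): buf='WXPADYV' cursor=7
After op 5 (end): buf='WXPADYV' cursor=7
After op 6 (end): buf='WXPADYV' cursor=7
After op 7 (backspace): buf='WXPADY' cursor=6
After op 8 (end): buf='WXPADY' cursor=6
After op 9 (delete): buf='WXPADY' cursor=6
After op 10 (undo): buf='WXPADYV' cursor=7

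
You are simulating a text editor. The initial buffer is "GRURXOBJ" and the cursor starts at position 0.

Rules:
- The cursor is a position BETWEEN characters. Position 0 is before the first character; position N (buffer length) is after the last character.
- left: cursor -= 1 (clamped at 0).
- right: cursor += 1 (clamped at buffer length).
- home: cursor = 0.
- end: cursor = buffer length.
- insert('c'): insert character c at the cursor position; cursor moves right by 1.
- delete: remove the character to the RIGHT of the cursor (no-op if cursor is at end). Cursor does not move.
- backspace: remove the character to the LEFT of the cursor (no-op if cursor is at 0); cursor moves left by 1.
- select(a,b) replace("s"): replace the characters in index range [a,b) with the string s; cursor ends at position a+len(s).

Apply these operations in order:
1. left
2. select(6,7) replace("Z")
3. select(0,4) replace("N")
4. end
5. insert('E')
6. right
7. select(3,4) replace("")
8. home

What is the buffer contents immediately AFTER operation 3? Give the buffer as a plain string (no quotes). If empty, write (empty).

Answer: NXOZJ

Derivation:
After op 1 (left): buf='GRURXOBJ' cursor=0
After op 2 (select(6,7) replace("Z")): buf='GRURXOZJ' cursor=7
After op 3 (select(0,4) replace("N")): buf='NXOZJ' cursor=1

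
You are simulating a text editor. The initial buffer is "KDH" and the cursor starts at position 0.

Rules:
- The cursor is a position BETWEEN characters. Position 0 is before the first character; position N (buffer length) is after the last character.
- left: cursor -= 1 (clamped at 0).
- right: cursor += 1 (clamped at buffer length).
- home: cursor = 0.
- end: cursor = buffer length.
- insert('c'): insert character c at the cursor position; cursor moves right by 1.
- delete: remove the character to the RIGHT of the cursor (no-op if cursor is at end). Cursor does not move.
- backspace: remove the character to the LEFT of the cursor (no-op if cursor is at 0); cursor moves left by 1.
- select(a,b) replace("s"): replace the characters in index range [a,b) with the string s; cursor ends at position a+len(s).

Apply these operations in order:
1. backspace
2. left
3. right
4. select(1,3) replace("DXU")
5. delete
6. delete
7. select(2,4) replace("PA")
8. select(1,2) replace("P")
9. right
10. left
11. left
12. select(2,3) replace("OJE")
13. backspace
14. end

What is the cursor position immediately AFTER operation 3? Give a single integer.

After op 1 (backspace): buf='KDH' cursor=0
After op 2 (left): buf='KDH' cursor=0
After op 3 (right): buf='KDH' cursor=1

Answer: 1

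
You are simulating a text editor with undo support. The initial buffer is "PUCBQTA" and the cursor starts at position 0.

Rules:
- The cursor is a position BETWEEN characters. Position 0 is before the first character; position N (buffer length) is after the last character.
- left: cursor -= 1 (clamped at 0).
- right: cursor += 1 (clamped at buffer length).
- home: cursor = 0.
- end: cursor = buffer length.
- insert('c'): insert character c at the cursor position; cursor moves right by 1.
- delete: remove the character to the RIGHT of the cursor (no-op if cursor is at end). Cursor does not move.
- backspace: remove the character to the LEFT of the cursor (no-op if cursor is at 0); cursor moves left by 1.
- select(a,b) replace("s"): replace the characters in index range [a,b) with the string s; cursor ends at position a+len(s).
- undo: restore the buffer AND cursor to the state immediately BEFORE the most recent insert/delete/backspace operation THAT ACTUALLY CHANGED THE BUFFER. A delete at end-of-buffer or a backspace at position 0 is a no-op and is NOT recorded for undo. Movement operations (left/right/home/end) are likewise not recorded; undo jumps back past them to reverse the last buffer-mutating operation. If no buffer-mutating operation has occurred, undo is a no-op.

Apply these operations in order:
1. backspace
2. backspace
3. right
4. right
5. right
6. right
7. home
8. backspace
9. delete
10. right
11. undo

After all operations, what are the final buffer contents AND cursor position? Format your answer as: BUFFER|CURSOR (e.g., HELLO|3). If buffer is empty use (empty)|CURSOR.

After op 1 (backspace): buf='PUCBQTA' cursor=0
After op 2 (backspace): buf='PUCBQTA' cursor=0
After op 3 (right): buf='PUCBQTA' cursor=1
After op 4 (right): buf='PUCBQTA' cursor=2
After op 5 (right): buf='PUCBQTA' cursor=3
After op 6 (right): buf='PUCBQTA' cursor=4
After op 7 (home): buf='PUCBQTA' cursor=0
After op 8 (backspace): buf='PUCBQTA' cursor=0
After op 9 (delete): buf='UCBQTA' cursor=0
After op 10 (right): buf='UCBQTA' cursor=1
After op 11 (undo): buf='PUCBQTA' cursor=0

Answer: PUCBQTA|0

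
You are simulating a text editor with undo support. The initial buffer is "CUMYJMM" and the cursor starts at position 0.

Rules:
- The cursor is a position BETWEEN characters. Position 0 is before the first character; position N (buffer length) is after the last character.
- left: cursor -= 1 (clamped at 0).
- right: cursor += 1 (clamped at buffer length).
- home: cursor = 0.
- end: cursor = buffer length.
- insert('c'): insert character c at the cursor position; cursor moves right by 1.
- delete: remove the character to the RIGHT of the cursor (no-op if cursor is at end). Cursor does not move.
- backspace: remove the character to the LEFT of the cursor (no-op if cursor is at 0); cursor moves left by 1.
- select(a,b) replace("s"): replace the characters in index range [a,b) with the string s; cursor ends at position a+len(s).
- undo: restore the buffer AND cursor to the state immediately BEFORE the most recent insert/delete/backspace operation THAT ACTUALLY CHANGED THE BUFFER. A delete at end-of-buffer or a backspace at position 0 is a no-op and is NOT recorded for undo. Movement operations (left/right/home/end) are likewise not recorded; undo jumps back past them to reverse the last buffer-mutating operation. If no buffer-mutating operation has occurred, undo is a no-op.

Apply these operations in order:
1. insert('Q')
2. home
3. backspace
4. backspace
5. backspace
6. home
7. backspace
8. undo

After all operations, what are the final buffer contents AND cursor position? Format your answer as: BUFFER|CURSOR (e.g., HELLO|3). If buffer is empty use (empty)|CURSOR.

After op 1 (insert('Q')): buf='QCUMYJMM' cursor=1
After op 2 (home): buf='QCUMYJMM' cursor=0
After op 3 (backspace): buf='QCUMYJMM' cursor=0
After op 4 (backspace): buf='QCUMYJMM' cursor=0
After op 5 (backspace): buf='QCUMYJMM' cursor=0
After op 6 (home): buf='QCUMYJMM' cursor=0
After op 7 (backspace): buf='QCUMYJMM' cursor=0
After op 8 (undo): buf='CUMYJMM' cursor=0

Answer: CUMYJMM|0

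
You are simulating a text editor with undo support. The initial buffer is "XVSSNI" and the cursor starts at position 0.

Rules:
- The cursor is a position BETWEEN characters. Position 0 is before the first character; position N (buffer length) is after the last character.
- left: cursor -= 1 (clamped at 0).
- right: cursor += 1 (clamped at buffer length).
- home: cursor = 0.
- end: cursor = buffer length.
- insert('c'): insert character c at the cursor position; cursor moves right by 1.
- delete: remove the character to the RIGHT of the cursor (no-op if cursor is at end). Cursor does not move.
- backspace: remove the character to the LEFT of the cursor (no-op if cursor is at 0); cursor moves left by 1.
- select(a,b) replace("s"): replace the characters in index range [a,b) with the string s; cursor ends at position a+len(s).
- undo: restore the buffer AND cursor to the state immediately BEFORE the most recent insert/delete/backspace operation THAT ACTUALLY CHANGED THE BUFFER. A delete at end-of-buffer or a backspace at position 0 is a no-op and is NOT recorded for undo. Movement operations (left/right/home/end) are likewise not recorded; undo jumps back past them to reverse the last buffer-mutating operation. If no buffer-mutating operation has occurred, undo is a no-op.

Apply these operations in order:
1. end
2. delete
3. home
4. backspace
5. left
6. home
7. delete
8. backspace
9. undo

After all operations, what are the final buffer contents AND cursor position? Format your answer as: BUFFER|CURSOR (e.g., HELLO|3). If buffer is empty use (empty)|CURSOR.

Answer: XVSSNI|0

Derivation:
After op 1 (end): buf='XVSSNI' cursor=6
After op 2 (delete): buf='XVSSNI' cursor=6
After op 3 (home): buf='XVSSNI' cursor=0
After op 4 (backspace): buf='XVSSNI' cursor=0
After op 5 (left): buf='XVSSNI' cursor=0
After op 6 (home): buf='XVSSNI' cursor=0
After op 7 (delete): buf='VSSNI' cursor=0
After op 8 (backspace): buf='VSSNI' cursor=0
After op 9 (undo): buf='XVSSNI' cursor=0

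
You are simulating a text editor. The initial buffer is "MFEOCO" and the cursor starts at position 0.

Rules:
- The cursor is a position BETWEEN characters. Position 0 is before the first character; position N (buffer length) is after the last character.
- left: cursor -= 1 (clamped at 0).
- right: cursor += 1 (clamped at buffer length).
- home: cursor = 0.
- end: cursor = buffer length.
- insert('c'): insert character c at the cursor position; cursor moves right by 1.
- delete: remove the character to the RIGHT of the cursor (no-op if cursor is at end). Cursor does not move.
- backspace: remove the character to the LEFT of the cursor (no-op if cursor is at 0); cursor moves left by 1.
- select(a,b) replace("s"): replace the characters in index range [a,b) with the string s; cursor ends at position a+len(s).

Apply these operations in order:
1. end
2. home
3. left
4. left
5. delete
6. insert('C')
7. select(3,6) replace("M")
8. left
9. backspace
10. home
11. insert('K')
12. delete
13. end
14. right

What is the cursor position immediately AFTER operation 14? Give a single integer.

Answer: 3

Derivation:
After op 1 (end): buf='MFEOCO' cursor=6
After op 2 (home): buf='MFEOCO' cursor=0
After op 3 (left): buf='MFEOCO' cursor=0
After op 4 (left): buf='MFEOCO' cursor=0
After op 5 (delete): buf='FEOCO' cursor=0
After op 6 (insert('C')): buf='CFEOCO' cursor=1
After op 7 (select(3,6) replace("M")): buf='CFEM' cursor=4
After op 8 (left): buf='CFEM' cursor=3
After op 9 (backspace): buf='CFM' cursor=2
After op 10 (home): buf='CFM' cursor=0
After op 11 (insert('K')): buf='KCFM' cursor=1
After op 12 (delete): buf='KFM' cursor=1
After op 13 (end): buf='KFM' cursor=3
After op 14 (right): buf='KFM' cursor=3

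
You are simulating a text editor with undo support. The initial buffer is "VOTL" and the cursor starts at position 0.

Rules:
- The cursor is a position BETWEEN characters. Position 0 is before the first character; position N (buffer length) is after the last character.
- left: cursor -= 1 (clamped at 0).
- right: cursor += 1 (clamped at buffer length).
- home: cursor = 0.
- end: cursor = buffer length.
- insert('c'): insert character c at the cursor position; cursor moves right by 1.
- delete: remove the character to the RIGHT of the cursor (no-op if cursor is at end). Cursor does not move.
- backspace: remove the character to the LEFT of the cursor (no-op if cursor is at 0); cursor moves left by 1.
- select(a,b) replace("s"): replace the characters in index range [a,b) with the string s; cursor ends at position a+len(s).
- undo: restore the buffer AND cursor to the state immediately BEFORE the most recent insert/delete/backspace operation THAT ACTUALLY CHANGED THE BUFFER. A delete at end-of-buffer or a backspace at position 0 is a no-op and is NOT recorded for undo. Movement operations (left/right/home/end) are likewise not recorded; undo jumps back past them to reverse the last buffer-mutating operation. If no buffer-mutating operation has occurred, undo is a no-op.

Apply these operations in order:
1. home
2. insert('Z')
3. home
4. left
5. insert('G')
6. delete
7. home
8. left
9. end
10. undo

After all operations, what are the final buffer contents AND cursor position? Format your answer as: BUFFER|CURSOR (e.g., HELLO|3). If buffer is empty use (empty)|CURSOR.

Answer: GZVOTL|1

Derivation:
After op 1 (home): buf='VOTL' cursor=0
After op 2 (insert('Z')): buf='ZVOTL' cursor=1
After op 3 (home): buf='ZVOTL' cursor=0
After op 4 (left): buf='ZVOTL' cursor=0
After op 5 (insert('G')): buf='GZVOTL' cursor=1
After op 6 (delete): buf='GVOTL' cursor=1
After op 7 (home): buf='GVOTL' cursor=0
After op 8 (left): buf='GVOTL' cursor=0
After op 9 (end): buf='GVOTL' cursor=5
After op 10 (undo): buf='GZVOTL' cursor=1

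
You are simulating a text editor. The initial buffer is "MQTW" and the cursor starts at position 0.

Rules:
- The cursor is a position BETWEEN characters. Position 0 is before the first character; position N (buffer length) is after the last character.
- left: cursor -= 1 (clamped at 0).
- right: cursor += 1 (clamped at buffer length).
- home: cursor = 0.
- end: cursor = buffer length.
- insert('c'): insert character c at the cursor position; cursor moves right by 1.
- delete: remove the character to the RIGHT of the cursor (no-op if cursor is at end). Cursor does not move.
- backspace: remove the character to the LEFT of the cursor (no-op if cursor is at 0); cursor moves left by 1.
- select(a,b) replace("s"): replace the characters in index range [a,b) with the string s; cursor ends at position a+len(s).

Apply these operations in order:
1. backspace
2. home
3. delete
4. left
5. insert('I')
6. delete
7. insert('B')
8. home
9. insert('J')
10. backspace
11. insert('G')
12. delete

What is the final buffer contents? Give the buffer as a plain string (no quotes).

Answer: GBTW

Derivation:
After op 1 (backspace): buf='MQTW' cursor=0
After op 2 (home): buf='MQTW' cursor=0
After op 3 (delete): buf='QTW' cursor=0
After op 4 (left): buf='QTW' cursor=0
After op 5 (insert('I')): buf='IQTW' cursor=1
After op 6 (delete): buf='ITW' cursor=1
After op 7 (insert('B')): buf='IBTW' cursor=2
After op 8 (home): buf='IBTW' cursor=0
After op 9 (insert('J')): buf='JIBTW' cursor=1
After op 10 (backspace): buf='IBTW' cursor=0
After op 11 (insert('G')): buf='GIBTW' cursor=1
After op 12 (delete): buf='GBTW' cursor=1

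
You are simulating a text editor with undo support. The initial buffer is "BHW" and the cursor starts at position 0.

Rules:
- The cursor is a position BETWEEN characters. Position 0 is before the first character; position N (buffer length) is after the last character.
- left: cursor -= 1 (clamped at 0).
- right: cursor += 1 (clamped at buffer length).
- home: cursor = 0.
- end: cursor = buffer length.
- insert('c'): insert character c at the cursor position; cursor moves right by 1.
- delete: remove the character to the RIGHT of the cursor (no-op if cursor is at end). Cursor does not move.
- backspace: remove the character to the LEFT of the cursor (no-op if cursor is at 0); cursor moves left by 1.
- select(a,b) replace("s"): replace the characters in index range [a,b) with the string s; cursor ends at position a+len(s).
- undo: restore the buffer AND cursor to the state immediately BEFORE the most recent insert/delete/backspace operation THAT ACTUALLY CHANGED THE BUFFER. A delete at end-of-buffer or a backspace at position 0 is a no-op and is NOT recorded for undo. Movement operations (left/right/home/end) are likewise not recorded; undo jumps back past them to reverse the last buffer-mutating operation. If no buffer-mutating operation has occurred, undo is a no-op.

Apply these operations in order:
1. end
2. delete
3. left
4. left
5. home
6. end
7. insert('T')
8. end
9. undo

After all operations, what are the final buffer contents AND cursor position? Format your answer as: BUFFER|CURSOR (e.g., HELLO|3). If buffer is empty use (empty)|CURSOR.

Answer: BHW|3

Derivation:
After op 1 (end): buf='BHW' cursor=3
After op 2 (delete): buf='BHW' cursor=3
After op 3 (left): buf='BHW' cursor=2
After op 4 (left): buf='BHW' cursor=1
After op 5 (home): buf='BHW' cursor=0
After op 6 (end): buf='BHW' cursor=3
After op 7 (insert('T')): buf='BHWT' cursor=4
After op 8 (end): buf='BHWT' cursor=4
After op 9 (undo): buf='BHW' cursor=3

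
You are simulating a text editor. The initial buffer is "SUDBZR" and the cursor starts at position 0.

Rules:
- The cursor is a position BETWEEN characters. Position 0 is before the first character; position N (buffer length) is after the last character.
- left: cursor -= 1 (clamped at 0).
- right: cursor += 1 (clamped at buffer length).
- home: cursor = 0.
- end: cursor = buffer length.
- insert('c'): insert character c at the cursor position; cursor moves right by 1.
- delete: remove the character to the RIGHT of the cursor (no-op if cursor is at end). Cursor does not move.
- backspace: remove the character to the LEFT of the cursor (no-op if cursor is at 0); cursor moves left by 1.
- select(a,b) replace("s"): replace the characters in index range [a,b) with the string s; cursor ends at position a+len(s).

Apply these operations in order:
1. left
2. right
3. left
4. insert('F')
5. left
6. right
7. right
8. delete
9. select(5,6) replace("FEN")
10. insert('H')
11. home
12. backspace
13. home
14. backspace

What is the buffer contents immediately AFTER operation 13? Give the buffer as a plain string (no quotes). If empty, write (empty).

After op 1 (left): buf='SUDBZR' cursor=0
After op 2 (right): buf='SUDBZR' cursor=1
After op 3 (left): buf='SUDBZR' cursor=0
After op 4 (insert('F')): buf='FSUDBZR' cursor=1
After op 5 (left): buf='FSUDBZR' cursor=0
After op 6 (right): buf='FSUDBZR' cursor=1
After op 7 (right): buf='FSUDBZR' cursor=2
After op 8 (delete): buf='FSDBZR' cursor=2
After op 9 (select(5,6) replace("FEN")): buf='FSDBZFEN' cursor=8
After op 10 (insert('H')): buf='FSDBZFENH' cursor=9
After op 11 (home): buf='FSDBZFENH' cursor=0
After op 12 (backspace): buf='FSDBZFENH' cursor=0
After op 13 (home): buf='FSDBZFENH' cursor=0

Answer: FSDBZFENH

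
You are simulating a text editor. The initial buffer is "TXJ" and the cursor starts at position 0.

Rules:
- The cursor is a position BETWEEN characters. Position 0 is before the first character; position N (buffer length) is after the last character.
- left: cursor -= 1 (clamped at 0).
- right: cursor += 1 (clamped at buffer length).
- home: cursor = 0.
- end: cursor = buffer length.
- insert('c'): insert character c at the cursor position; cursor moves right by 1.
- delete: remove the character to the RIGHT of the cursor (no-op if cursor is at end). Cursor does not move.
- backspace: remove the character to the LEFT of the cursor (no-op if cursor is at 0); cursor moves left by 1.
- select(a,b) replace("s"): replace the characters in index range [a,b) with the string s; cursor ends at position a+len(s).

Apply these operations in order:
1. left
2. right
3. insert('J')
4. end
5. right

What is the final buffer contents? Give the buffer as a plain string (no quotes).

Answer: TJXJ

Derivation:
After op 1 (left): buf='TXJ' cursor=0
After op 2 (right): buf='TXJ' cursor=1
After op 3 (insert('J')): buf='TJXJ' cursor=2
After op 4 (end): buf='TJXJ' cursor=4
After op 5 (right): buf='TJXJ' cursor=4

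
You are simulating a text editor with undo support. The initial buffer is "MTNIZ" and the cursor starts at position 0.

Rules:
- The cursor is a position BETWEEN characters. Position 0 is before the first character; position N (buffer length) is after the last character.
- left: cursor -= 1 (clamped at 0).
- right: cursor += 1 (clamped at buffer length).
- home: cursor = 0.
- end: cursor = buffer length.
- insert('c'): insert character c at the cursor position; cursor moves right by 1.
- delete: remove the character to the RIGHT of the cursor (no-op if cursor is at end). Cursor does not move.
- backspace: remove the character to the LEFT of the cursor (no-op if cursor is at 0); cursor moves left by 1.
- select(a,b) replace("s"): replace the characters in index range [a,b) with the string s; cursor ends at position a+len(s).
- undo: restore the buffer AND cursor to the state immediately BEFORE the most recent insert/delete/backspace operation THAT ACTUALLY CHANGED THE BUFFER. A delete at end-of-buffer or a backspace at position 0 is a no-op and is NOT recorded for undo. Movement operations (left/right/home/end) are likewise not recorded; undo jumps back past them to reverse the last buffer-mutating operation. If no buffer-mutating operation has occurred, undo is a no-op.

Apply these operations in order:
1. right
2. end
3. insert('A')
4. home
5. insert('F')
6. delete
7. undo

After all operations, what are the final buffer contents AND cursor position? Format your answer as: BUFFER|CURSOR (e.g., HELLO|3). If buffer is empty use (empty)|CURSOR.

Answer: FMTNIZA|1

Derivation:
After op 1 (right): buf='MTNIZ' cursor=1
After op 2 (end): buf='MTNIZ' cursor=5
After op 3 (insert('A')): buf='MTNIZA' cursor=6
After op 4 (home): buf='MTNIZA' cursor=0
After op 5 (insert('F')): buf='FMTNIZA' cursor=1
After op 6 (delete): buf='FTNIZA' cursor=1
After op 7 (undo): buf='FMTNIZA' cursor=1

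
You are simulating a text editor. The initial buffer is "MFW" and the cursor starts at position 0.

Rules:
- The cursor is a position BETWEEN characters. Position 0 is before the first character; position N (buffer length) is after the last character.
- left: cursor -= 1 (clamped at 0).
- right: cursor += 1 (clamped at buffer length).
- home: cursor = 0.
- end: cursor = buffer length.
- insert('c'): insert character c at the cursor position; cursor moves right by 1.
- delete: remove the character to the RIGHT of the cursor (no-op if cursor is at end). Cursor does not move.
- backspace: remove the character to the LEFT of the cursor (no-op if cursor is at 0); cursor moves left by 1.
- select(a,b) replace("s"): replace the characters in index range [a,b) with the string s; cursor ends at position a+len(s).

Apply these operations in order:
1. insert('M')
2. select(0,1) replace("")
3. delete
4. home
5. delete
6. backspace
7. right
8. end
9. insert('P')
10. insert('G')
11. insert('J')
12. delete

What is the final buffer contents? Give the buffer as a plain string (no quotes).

Answer: WPGJ

Derivation:
After op 1 (insert('M')): buf='MMFW' cursor=1
After op 2 (select(0,1) replace("")): buf='MFW' cursor=0
After op 3 (delete): buf='FW' cursor=0
After op 4 (home): buf='FW' cursor=0
After op 5 (delete): buf='W' cursor=0
After op 6 (backspace): buf='W' cursor=0
After op 7 (right): buf='W' cursor=1
After op 8 (end): buf='W' cursor=1
After op 9 (insert('P')): buf='WP' cursor=2
After op 10 (insert('G')): buf='WPG' cursor=3
After op 11 (insert('J')): buf='WPGJ' cursor=4
After op 12 (delete): buf='WPGJ' cursor=4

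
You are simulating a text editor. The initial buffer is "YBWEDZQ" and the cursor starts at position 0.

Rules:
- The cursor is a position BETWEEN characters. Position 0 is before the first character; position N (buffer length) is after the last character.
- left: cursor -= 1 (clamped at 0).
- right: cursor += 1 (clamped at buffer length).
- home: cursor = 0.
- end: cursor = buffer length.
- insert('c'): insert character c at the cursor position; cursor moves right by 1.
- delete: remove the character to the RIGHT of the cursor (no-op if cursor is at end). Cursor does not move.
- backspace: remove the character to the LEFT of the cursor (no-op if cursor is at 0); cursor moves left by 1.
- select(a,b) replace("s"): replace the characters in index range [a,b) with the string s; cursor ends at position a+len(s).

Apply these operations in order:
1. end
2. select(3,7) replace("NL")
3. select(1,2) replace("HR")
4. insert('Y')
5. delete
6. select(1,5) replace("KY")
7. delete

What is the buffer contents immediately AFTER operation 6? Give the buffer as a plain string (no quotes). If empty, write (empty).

After op 1 (end): buf='YBWEDZQ' cursor=7
After op 2 (select(3,7) replace("NL")): buf='YBWNL' cursor=5
After op 3 (select(1,2) replace("HR")): buf='YHRWNL' cursor=3
After op 4 (insert('Y')): buf='YHRYWNL' cursor=4
After op 5 (delete): buf='YHRYNL' cursor=4
After op 6 (select(1,5) replace("KY")): buf='YKYL' cursor=3

Answer: YKYL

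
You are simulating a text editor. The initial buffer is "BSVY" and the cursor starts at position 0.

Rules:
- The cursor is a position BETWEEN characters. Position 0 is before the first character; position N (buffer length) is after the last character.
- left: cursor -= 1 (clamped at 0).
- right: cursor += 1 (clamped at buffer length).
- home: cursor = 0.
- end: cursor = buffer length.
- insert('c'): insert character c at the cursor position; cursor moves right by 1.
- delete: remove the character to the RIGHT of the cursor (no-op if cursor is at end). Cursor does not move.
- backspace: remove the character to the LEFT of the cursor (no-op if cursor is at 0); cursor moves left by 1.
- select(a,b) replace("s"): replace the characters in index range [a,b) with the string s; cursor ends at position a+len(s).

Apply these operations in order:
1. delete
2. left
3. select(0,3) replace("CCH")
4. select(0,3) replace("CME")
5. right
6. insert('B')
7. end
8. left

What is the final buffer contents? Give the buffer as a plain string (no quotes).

Answer: CMEB

Derivation:
After op 1 (delete): buf='SVY' cursor=0
After op 2 (left): buf='SVY' cursor=0
After op 3 (select(0,3) replace("CCH")): buf='CCH' cursor=3
After op 4 (select(0,3) replace("CME")): buf='CME' cursor=3
After op 5 (right): buf='CME' cursor=3
After op 6 (insert('B')): buf='CMEB' cursor=4
After op 7 (end): buf='CMEB' cursor=4
After op 8 (left): buf='CMEB' cursor=3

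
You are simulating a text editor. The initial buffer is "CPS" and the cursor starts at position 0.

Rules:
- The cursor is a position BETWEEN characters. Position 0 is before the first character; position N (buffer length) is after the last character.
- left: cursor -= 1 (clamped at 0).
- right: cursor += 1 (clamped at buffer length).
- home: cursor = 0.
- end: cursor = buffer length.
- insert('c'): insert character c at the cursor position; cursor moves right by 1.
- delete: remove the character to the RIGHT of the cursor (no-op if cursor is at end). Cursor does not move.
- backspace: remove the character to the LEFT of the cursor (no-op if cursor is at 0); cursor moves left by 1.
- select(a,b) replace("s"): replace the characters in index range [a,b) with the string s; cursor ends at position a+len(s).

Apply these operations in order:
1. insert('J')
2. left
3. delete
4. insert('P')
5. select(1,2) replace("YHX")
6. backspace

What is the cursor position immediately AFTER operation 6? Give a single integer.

Answer: 3

Derivation:
After op 1 (insert('J')): buf='JCPS' cursor=1
After op 2 (left): buf='JCPS' cursor=0
After op 3 (delete): buf='CPS' cursor=0
After op 4 (insert('P')): buf='PCPS' cursor=1
After op 5 (select(1,2) replace("YHX")): buf='PYHXPS' cursor=4
After op 6 (backspace): buf='PYHPS' cursor=3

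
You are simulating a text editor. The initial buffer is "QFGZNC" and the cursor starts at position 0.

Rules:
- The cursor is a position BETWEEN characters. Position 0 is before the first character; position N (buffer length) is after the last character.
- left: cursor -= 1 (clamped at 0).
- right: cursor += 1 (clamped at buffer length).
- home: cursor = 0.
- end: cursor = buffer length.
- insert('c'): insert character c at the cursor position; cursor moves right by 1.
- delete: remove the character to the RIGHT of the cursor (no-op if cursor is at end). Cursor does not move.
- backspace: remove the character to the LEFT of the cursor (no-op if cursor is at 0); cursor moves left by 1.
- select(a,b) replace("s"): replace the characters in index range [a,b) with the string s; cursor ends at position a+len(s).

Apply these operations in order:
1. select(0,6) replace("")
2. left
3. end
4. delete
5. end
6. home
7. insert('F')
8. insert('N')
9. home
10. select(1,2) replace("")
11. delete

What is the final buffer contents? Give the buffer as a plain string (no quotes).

Answer: F

Derivation:
After op 1 (select(0,6) replace("")): buf='(empty)' cursor=0
After op 2 (left): buf='(empty)' cursor=0
After op 3 (end): buf='(empty)' cursor=0
After op 4 (delete): buf='(empty)' cursor=0
After op 5 (end): buf='(empty)' cursor=0
After op 6 (home): buf='(empty)' cursor=0
After op 7 (insert('F')): buf='F' cursor=1
After op 8 (insert('N')): buf='FN' cursor=2
After op 9 (home): buf='FN' cursor=0
After op 10 (select(1,2) replace("")): buf='F' cursor=1
After op 11 (delete): buf='F' cursor=1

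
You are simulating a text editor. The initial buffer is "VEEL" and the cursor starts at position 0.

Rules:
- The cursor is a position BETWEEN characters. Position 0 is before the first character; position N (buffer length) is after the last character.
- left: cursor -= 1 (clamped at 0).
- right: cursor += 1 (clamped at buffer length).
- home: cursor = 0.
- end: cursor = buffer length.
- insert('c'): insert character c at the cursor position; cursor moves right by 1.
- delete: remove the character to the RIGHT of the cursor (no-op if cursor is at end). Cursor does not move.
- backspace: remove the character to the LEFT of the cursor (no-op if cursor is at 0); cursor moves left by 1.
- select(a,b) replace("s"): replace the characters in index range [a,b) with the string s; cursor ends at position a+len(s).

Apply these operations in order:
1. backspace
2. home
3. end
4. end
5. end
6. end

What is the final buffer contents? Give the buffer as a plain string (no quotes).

Answer: VEEL

Derivation:
After op 1 (backspace): buf='VEEL' cursor=0
After op 2 (home): buf='VEEL' cursor=0
After op 3 (end): buf='VEEL' cursor=4
After op 4 (end): buf='VEEL' cursor=4
After op 5 (end): buf='VEEL' cursor=4
After op 6 (end): buf='VEEL' cursor=4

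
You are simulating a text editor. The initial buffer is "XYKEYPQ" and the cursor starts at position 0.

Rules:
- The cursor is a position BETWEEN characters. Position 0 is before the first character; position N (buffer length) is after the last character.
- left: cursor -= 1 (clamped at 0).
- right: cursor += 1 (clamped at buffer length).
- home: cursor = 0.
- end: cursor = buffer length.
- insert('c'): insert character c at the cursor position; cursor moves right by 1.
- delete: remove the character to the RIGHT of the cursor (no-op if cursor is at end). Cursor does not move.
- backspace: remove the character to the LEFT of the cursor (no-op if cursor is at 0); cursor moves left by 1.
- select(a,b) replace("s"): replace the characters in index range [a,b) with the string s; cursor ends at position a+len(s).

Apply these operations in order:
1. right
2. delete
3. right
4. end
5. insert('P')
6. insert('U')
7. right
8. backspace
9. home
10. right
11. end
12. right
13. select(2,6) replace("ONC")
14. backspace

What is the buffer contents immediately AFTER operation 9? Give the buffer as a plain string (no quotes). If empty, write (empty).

Answer: XKEYPQP

Derivation:
After op 1 (right): buf='XYKEYPQ' cursor=1
After op 2 (delete): buf='XKEYPQ' cursor=1
After op 3 (right): buf='XKEYPQ' cursor=2
After op 4 (end): buf='XKEYPQ' cursor=6
After op 5 (insert('P')): buf='XKEYPQP' cursor=7
After op 6 (insert('U')): buf='XKEYPQPU' cursor=8
After op 7 (right): buf='XKEYPQPU' cursor=8
After op 8 (backspace): buf='XKEYPQP' cursor=7
After op 9 (home): buf='XKEYPQP' cursor=0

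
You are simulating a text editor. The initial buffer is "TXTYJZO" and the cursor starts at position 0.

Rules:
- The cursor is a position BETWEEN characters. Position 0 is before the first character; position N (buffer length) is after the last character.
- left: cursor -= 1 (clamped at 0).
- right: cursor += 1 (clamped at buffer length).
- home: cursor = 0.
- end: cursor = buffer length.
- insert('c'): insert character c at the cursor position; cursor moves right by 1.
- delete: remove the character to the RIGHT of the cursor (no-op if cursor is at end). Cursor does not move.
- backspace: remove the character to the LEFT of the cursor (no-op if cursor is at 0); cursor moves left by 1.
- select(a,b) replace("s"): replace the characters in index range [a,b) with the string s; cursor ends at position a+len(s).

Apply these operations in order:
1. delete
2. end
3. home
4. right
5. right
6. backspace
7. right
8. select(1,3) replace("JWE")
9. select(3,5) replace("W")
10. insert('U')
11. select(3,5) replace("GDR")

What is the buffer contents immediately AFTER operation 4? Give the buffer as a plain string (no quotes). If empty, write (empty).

After op 1 (delete): buf='XTYJZO' cursor=0
After op 2 (end): buf='XTYJZO' cursor=6
After op 3 (home): buf='XTYJZO' cursor=0
After op 4 (right): buf='XTYJZO' cursor=1

Answer: XTYJZO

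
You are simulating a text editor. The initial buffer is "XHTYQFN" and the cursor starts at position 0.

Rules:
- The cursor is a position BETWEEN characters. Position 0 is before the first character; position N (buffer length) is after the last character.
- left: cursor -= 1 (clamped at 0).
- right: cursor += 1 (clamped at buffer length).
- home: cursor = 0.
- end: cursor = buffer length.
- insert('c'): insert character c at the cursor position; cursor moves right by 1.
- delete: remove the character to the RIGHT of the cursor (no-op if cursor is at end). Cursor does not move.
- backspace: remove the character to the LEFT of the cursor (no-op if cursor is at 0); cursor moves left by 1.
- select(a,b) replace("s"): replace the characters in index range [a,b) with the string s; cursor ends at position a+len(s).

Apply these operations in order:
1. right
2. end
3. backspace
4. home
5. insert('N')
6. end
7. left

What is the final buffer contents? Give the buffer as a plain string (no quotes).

After op 1 (right): buf='XHTYQFN' cursor=1
After op 2 (end): buf='XHTYQFN' cursor=7
After op 3 (backspace): buf='XHTYQF' cursor=6
After op 4 (home): buf='XHTYQF' cursor=0
After op 5 (insert('N')): buf='NXHTYQF' cursor=1
After op 6 (end): buf='NXHTYQF' cursor=7
After op 7 (left): buf='NXHTYQF' cursor=6

Answer: NXHTYQF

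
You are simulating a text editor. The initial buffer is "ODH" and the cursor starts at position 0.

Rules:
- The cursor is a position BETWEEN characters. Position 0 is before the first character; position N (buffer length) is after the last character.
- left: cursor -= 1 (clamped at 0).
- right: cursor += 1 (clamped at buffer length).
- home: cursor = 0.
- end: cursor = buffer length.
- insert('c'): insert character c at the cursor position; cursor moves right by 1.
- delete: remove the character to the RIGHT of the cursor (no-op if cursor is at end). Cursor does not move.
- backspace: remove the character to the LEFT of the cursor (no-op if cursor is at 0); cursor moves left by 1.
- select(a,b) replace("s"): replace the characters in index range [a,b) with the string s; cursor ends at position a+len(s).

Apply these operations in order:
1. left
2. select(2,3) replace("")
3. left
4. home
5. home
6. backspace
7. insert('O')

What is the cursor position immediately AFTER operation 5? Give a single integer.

After op 1 (left): buf='ODH' cursor=0
After op 2 (select(2,3) replace("")): buf='OD' cursor=2
After op 3 (left): buf='OD' cursor=1
After op 4 (home): buf='OD' cursor=0
After op 5 (home): buf='OD' cursor=0

Answer: 0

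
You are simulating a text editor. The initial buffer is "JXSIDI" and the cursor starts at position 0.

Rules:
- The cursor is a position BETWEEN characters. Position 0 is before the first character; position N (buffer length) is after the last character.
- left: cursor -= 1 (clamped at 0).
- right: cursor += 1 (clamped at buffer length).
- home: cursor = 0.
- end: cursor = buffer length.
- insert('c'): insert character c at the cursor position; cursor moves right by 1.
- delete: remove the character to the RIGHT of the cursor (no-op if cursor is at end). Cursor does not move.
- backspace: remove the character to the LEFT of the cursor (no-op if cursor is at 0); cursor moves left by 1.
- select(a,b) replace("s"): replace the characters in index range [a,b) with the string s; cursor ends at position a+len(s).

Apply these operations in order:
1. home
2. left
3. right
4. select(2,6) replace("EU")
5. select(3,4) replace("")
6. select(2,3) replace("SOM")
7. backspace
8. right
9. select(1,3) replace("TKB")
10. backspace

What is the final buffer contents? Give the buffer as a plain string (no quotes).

Answer: JTKO

Derivation:
After op 1 (home): buf='JXSIDI' cursor=0
After op 2 (left): buf='JXSIDI' cursor=0
After op 3 (right): buf='JXSIDI' cursor=1
After op 4 (select(2,6) replace("EU")): buf='JXEU' cursor=4
After op 5 (select(3,4) replace("")): buf='JXE' cursor=3
After op 6 (select(2,3) replace("SOM")): buf='JXSOM' cursor=5
After op 7 (backspace): buf='JXSO' cursor=4
After op 8 (right): buf='JXSO' cursor=4
After op 9 (select(1,3) replace("TKB")): buf='JTKBO' cursor=4
After op 10 (backspace): buf='JTKO' cursor=3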